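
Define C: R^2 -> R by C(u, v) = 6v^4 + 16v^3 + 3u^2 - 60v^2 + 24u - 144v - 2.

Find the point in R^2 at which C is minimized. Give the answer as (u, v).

C(u,v) separates as P(u) + Q(v) − 2, so its minimum is min P + min Q − 2.
P'(u) = 6u + 24 vanishes at u ∈ {-4}; Q'(v) = 24(v - 2)(v + 1)(v + 3) vanishes at v ∈ {-3, -1, 2}.
Local minima of P (where P''>0): P(-4)=-48. Local minima of Q: Q(-3)=-54, Q(2)=-304.
So the global minimum of C is P(-4) + Q(2) − 2 = -48 − 304 − 2 = -354, attained at (-4, 2).

(-4, 2)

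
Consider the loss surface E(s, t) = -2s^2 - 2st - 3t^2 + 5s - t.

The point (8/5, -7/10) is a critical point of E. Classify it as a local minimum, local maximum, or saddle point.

local maximum

The Hessian of E is constant: H = [[-4, -2], [-2, -6]].
det(H) = (-4)·(-6) − (-2)² = 20.
det(H) > 0 and tr(H) = -10 < 0, so H is negative definite and the point is a local maximum.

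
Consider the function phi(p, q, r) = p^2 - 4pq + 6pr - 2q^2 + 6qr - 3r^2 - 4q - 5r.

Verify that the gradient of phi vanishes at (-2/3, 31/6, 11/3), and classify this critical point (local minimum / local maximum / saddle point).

∇phi = (2p - 4q + 6r, -4p - 4q + 6r - 4, 6p + 6q - 6r - 5); substituting (-2/3, 31/6, 11/3) gives ∇phi = (0, 0, 0), so (-2/3, 31/6, 11/3) is indeed a critical point.
The Hessian is constant: H = [[2, -4, 6], [-4, -4, 6], [6, 6, -6]].
Leading principal minors: Δ₁ = 2, Δ₂ = -24, Δ₃ = -72.
The minors fit neither the all-positive nor the alternating-sign pattern, so H is indefinite: a saddle point.

saddle point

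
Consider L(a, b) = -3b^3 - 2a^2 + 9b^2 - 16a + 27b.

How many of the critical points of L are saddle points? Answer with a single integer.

1

L separates as a function of a plus a function of b, so ∇L=0 decouples.
∂L/∂a = -4(a + 4) = 0 at a ∈ {-4}; ∂L/∂b = -9(b - 3)(b + 1) = 0 at b ∈ {-1, 3}.
The Hessian is diagonal: diag(L_aa, L_bb). Second derivatives: L_aa(-4)=-4; L_bb(-1)=36, L_bb(3)=-36.
Saddle points occur where the two diagonal entries have opposite signs: (-4, -1). Count: 1.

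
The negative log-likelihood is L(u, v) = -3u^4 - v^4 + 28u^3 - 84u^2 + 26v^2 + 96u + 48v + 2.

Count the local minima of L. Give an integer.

L separates as a function of u plus a function of v, so ∇L=0 decouples.
∂L/∂u = -12(u - 4)(u - 2)(u - 1) = 0 at u ∈ {1, 2, 4}; ∂L/∂v = -4(v - 4)(v + 1)(v + 3) = 0 at v ∈ {-3, -1, 4}.
The Hessian is diagonal: diag(L_uu, L_vv). Second derivatives: L_uu(1)=-36, L_uu(2)=24, L_uu(4)=-72; L_vv(-3)=-56, L_vv(-1)=40, L_vv(4)=-140.
Local minima occur where both diagonal entries positive: (2, -1). Count: 1.

1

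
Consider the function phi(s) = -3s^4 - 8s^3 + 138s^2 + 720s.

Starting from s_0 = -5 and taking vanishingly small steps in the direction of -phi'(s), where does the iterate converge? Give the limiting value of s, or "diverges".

phi'(s) = -12(s - 5)(s + 3)(s + 4), so phi'(-5) = 240.
Gradient descent moves in the -phi' direction, i.e. s is decreasing.
There is no critical point below s=-5, and phi' keeps the same sign, so the iterate runs off to −∞.

diverges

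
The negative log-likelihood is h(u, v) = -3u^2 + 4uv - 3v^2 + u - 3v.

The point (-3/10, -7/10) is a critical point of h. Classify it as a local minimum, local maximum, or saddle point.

The Hessian of h is constant: H = [[-6, 4], [4, -6]].
det(H) = (-6)·(-6) − 4² = 20.
det(H) > 0 and tr(H) = -12 < 0, so H is negative definite and the point is a local maximum.

local maximum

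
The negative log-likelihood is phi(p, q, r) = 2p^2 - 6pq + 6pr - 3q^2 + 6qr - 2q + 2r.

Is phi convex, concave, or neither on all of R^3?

phi is quadratic, so its Hessian is the constant matrix H = [[4, -6, 6], [-6, -6, 6], [6, 6, 0]].
Leading principal minors: 4, -60, -360.
Neither pattern holds ⇒ H is indefinite ⇒ neither convex nor concave.

neither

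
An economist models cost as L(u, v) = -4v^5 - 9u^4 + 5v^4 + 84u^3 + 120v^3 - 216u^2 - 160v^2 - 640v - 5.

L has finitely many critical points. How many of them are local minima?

2

L separates as a function of u plus a function of v, so ∇L=0 decouples.
∂L/∂u = -36u(u - 4)(u - 3) = 0 at u ∈ {0, 3, 4}; ∂L/∂v = -20(v - 4)(v - 2)(v + 1)(v + 4) = 0 at v ∈ {-4, -1, 2, 4}.
The Hessian is diagonal: diag(L_uu, L_vv). Second derivatives: L_uu(0)=-432, L_uu(3)=108, L_uu(4)=-144; L_vv(-4)=2880, L_vv(-1)=-900, L_vv(2)=720, L_vv(4)=-1600.
Local minima occur where both diagonal entries positive: (3, -4), (3, 2). Count: 2.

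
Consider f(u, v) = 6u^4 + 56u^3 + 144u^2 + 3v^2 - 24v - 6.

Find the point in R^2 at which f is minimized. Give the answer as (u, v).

f(u,v) separates as P(u) + Q(v) − 6, so its minimum is min P + min Q − 6.
P'(u) = 24u(u + 3)(u + 4) vanishes at u ∈ {-4, -3, 0}; Q'(v) = 6v - 24 vanishes at v ∈ {4}.
Local minima of P (where P''>0): P(-4)=256, P(0)=0. Local minima of Q: Q(4)=-48.
So the global minimum of f is P(0) + Q(4) − 6 = 0 − 48 − 6 = -54, attained at (0, 4).

(0, 4)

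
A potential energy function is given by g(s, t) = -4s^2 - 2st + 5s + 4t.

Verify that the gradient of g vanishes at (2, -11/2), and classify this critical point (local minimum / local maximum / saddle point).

saddle point

∇g = (-8s - 2t + 5, -2s + 4); substituting (2, -11/2) gives ∇g = (0, 0), so (2, -11/2) is indeed a critical point.
The Hessian of g is constant: H = [[-8, -2], [-2, 0]].
det(H) = (-8)·0 − (-2)² = -4.
Since det(H) < 0, H is indefinite and the critical point is a saddle point.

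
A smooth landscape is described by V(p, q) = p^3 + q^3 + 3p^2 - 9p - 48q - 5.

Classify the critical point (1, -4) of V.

saddle point

The mixed partial ∂²V/∂p∂q is 0, so the Hessian at any point is diag(V_pp, V_qq) = diag(6(p + 1), 6q).
At (1, -4): H = diag(12, -24).
The eigenvalues have opposite signs, so H is indefinite: a saddle point.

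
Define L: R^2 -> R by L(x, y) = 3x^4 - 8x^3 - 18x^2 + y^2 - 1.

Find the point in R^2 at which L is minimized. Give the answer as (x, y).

L(x,y) separates as P(x) + Q(y) − 1, so its minimum is min P + min Q − 1.
P'(x) = 12x(x - 3)(x + 1) vanishes at x ∈ {-1, 0, 3}; Q'(y) = 2y vanishes at y ∈ {0}.
Local minima of P (where P''>0): P(-1)=-7, P(3)=-135. Local minima of Q: Q(0)=0.
So the global minimum of L is P(3) + Q(0) − 1 = -135 + 0 − 1 = -136, attained at (3, 0).

(3, 0)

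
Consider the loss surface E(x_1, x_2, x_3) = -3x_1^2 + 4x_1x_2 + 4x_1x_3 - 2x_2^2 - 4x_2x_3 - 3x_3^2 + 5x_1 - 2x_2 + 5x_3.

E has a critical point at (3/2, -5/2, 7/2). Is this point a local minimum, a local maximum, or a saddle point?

local maximum

The Hessian is constant: H = [[-6, 4, 4], [4, -4, -4], [4, -4, -6]].
Leading principal minors: Δ₁ = -6, Δ₂ = 8, Δ₃ = -16.
The minors alternate sign starting negative (−, +, −), so H is negative definite: a local maximum.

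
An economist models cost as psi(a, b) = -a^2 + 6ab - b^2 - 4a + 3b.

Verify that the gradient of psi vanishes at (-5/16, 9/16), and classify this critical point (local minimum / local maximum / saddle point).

saddle point

∇psi = (-2a + 6b - 4, 6a - 2b + 3); substituting (-5/16, 9/16) gives ∇psi = (0, 0), so (-5/16, 9/16) is indeed a critical point.
The Hessian of psi is constant: H = [[-2, 6], [6, -2]].
det(H) = (-2)·(-2) − 6² = -32.
Since det(H) < 0, H is indefinite and the critical point is a saddle point.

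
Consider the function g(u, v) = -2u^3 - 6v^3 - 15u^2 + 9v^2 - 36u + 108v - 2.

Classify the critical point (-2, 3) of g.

local maximum

The mixed partial ∂²g/∂u∂v is 0, so the Hessian at any point is diag(g_uu, g_vv) = diag(-6(2u + 5), 18(-2v + 1)).
At (-2, 3): H = diag(-6, -90).
Both eigenvalues are negative, so H is negative definite: a local maximum.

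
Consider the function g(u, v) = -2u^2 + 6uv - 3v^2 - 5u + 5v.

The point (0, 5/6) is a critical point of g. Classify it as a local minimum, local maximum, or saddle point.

The Hessian of g is constant: H = [[-4, 6], [6, -6]].
det(H) = (-4)·(-6) − 6² = -12.
Since det(H) < 0, H is indefinite and the critical point is a saddle point.

saddle point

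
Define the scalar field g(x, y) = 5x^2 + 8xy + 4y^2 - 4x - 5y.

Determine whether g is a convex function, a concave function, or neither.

convex

g is quadratic, so its Hessian is the constant matrix H = [[10, 8], [8, 8]].
det(H) = 16, tr(H) = 18.
det(H) > 0 and tr(H) > 0, so H is positive definite everywhere: convex.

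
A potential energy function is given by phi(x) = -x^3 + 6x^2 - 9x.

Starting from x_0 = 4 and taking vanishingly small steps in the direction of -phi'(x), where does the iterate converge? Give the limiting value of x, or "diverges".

phi'(x) = -3(x - 3)(x - 1), so phi'(4) = -9.
Gradient descent moves in the -phi' direction, i.e. x is increasing.
There is no critical point above x=4, and phi' keeps the same sign, so the iterate runs off to +∞.

diverges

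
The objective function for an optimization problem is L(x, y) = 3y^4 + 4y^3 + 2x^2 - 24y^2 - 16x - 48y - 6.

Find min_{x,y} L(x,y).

L(x,y) separates as P(x) + Q(y) − 6, so its minimum is min P + min Q − 6.
P'(x) = 4x - 16 vanishes at x ∈ {4}; Q'(y) = 12(y - 2)(y + 1)(y + 2) vanishes at y ∈ {-2, -1, 2}.
Local minima of P (where P''>0): P(4)=-32. Local minima of Q: Q(-2)=16, Q(2)=-112.
So the global minimum of L is P(4) + Q(2) − 6 = -32 − 112 − 6 = -150, attained at (4, 2).

-150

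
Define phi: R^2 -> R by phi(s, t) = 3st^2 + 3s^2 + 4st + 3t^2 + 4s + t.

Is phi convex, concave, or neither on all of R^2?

neither

The term 3st^2 is cubic, so the Hessian is not constant.
∂²phi/∂t² = 6s + 6, which takes both signs as s varies (negative for sufficiently negative s). A diagonal entry of the Hessian changing sign means the Hessian is neither positive- nor negative-semidefinite on all of R^2.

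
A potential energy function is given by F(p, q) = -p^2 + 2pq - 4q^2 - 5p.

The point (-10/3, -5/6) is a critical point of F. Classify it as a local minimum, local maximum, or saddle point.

local maximum

The Hessian of F is constant: H = [[-2, 2], [2, -8]].
det(H) = (-2)·(-8) − 2² = 12.
det(H) > 0 and tr(H) = -10 < 0, so H is negative definite and the point is a local maximum.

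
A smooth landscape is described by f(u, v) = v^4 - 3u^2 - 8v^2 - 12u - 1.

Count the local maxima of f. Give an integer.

1

f separates as a function of u plus a function of v, so ∇f=0 decouples.
∂f/∂u = -6(u + 2) = 0 at u ∈ {-2}; ∂f/∂v = 4v(v - 2)(v + 2) = 0 at v ∈ {-2, 0, 2}.
The Hessian is diagonal: diag(f_uu, f_vv). Second derivatives: f_uu(-2)=-6; f_vv(-2)=32, f_vv(0)=-16, f_vv(2)=32.
Local maxima occur where both diagonal entries negative: (-2, 0). Count: 1.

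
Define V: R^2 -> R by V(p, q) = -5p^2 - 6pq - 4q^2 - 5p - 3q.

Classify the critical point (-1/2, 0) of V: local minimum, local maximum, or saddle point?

The Hessian of V is constant: H = [[-10, -6], [-6, -8]].
det(H) = (-10)·(-8) − (-6)² = 44.
det(H) > 0 and tr(H) = -18 < 0, so H is negative definite and the point is a local maximum.

local maximum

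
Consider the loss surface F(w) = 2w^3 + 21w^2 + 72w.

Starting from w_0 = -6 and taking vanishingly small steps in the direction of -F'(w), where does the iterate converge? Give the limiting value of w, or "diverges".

diverges

F'(w) = 6(w + 3)(w + 4), so F'(-6) = 36.
Gradient descent moves in the -F' direction, i.e. w is decreasing.
There is no critical point below w=-6, and F' keeps the same sign, so the iterate runs off to −∞.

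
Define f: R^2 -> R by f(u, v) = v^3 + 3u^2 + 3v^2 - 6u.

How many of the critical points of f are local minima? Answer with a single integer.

1

f separates as a function of u plus a function of v, so ∇f=0 decouples.
∂f/∂u = 6(u - 1) = 0 at u ∈ {1}; ∂f/∂v = 3v(v + 2) = 0 at v ∈ {-2, 0}.
The Hessian is diagonal: diag(f_uu, f_vv). Second derivatives: f_uu(1)=6; f_vv(-2)=-6, f_vv(0)=6.
Local minima occur where both diagonal entries positive: (1, 0). Count: 1.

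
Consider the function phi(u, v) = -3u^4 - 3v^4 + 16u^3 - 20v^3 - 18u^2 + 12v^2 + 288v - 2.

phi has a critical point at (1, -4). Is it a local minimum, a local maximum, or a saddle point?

saddle point

The mixed partial ∂²phi/∂u∂v is 0, so the Hessian at any point is diag(phi_uu, phi_vv) = diag(12(-3u^2 + 8u - 3), 12(-3v^2 - 10v + 2)).
At (1, -4): H = diag(24, -72).
The eigenvalues have opposite signs, so H is indefinite: a saddle point.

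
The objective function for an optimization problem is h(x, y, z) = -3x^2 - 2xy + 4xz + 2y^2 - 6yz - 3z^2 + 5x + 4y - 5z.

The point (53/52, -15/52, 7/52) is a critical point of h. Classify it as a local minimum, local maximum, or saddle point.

saddle point

The Hessian is constant: H = [[-6, -2, 4], [-2, 4, -6], [4, -6, -6]].
Leading principal minors: Δ₁ = -6, Δ₂ = -28, Δ₃ = 416.
The minors fit neither the all-positive nor the alternating-sign pattern, so H is indefinite: a saddle point.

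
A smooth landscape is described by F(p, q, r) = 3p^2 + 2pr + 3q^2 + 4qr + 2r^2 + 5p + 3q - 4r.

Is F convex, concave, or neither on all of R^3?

convex

F is quadratic, so its Hessian is the constant matrix H = [[6, 0, 2], [0, 6, 4], [2, 4, 4]].
Leading principal minors: 6, 36, 24.
All positive ⇒ H ≻ 0 ⇒ convex.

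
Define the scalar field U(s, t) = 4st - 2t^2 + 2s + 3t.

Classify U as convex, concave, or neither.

U is quadratic, so its Hessian is the constant matrix H = [[0, 4], [4, -4]].
det(H) = -16, tr(H) = -4.
det(H) < 0, so H is indefinite: neither convex nor concave.

neither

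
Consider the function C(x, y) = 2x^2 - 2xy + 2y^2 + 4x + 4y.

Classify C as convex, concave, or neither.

convex

C is quadratic, so its Hessian is the constant matrix H = [[4, -2], [-2, 4]].
det(H) = 12, tr(H) = 8.
det(H) > 0 and tr(H) > 0, so H is positive definite everywhere: convex.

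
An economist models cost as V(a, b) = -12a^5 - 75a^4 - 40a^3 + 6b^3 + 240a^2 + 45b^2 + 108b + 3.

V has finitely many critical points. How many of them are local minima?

2

V separates as a function of a plus a function of b, so ∇V=0 decouples.
∂V/∂a = -60a(a - 1)(a + 2)(a + 4) = 0 at a ∈ {-4, -2, 0, 1}; ∂V/∂b = 18(b + 2)(b + 3) = 0 at b ∈ {-3, -2}.
The Hessian is diagonal: diag(V_aa, V_bb). Second derivatives: V_aa(-4)=2400, V_aa(-2)=-720, V_aa(0)=480, V_aa(1)=-900; V_bb(-3)=-18, V_bb(-2)=18.
Local minima occur where both diagonal entries positive: (-4, -2), (0, -2). Count: 2.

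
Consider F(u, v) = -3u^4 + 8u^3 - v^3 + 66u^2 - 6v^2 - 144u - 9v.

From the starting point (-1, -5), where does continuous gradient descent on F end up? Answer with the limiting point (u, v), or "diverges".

(1, -3)

F is separable, so gradient descent decouples: u follows -∂F/∂u, v follows -∂F/∂v.
∂F/∂u = -12(u - 4)(u - 1)(u + 3); at u=-1 this is -240, so u increases.
∂F/∂v = -3(v + 1)(v + 3); at v=-5 this is -24, so v increases.
u converges to its nearest critical value 1 (a local min of the u-part); v converges to -3. The iterate converges to (1, -3).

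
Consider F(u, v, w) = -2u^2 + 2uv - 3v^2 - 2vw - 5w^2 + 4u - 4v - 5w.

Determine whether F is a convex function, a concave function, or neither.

F is quadratic, so its Hessian is the constant matrix H = [[-4, 2, 0], [2, -6, -2], [0, -2, -10]].
Leading principal minors: -4, 20, -184.
Signs alternate −, +, − ⇒ H ≺ 0 ⇒ concave.

concave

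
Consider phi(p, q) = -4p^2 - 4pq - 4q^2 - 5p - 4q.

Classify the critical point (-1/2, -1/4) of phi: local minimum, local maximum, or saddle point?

local maximum

The Hessian of phi is constant: H = [[-8, -4], [-4, -8]].
det(H) = (-8)·(-8) − (-4)² = 48.
det(H) > 0 and tr(H) = -16 < 0, so H is negative definite and the point is a local maximum.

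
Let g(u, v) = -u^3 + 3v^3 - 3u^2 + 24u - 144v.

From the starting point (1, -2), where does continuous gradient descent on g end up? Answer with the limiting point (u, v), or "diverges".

g is separable, so gradient descent decouples: u follows -∂g/∂u, v follows -∂g/∂v.
∂g/∂u = -3(u - 2)(u + 4); at u=1 this is 15, so u decreases.
∂g/∂v = 9(v - 4)(v + 4); at v=-2 this is -108, so v increases.
u converges to its nearest critical value -4 (a local min of the u-part); v converges to 4. The iterate converges to (-4, 4).

(-4, 4)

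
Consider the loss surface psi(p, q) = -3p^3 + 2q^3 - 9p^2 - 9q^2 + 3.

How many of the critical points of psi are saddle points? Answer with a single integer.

psi separates as a function of p plus a function of q, so ∇psi=0 decouples.
∂psi/∂p = -9p(p + 2) = 0 at p ∈ {-2, 0}; ∂psi/∂q = 6q(q - 3) = 0 at q ∈ {0, 3}.
The Hessian is diagonal: diag(psi_pp, psi_qq). Second derivatives: psi_pp(-2)=18, psi_pp(0)=-18; psi_qq(0)=-18, psi_qq(3)=18.
Saddle points occur where the two diagonal entries have opposite signs: (-2, 0), (0, 3). Count: 2.

2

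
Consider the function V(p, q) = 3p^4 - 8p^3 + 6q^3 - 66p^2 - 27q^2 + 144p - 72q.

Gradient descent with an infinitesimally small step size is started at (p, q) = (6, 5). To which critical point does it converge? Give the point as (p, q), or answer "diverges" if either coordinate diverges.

(4, 4)

V is separable, so gradient descent decouples: p follows -∂V/∂p, q follows -∂V/∂q.
∂V/∂p = 12(p - 4)(p - 1)(p + 3); at p=6 this is 1080, so p decreases.
∂V/∂q = 18(q - 4)(q + 1); at q=5 this is 108, so q decreases.
p converges to its nearest critical value 4 (a local min of the p-part); q converges to 4. The iterate converges to (4, 4).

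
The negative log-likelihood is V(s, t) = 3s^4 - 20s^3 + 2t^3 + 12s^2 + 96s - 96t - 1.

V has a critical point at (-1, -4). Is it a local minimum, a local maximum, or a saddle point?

The mixed partial ∂²V/∂s∂t is 0, so the Hessian at any point is diag(V_ss, V_tt) = diag(12(3s^2 - 10s + 2), 12t).
At (-1, -4): H = diag(180, -48).
The eigenvalues have opposite signs, so H is indefinite: a saddle point.

saddle point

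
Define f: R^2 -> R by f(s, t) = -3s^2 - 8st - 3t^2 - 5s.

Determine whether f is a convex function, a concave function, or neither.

neither

f is quadratic, so its Hessian is the constant matrix H = [[-6, -8], [-8, -6]].
det(H) = -28, tr(H) = -12.
det(H) < 0, so H is indefinite: neither convex nor concave.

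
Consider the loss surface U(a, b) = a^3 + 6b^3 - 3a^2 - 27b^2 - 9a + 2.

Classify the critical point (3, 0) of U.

saddle point

The mixed partial ∂²U/∂a∂b is 0, so the Hessian at any point is diag(U_aa, U_bb) = diag(6(a - 1), 18(2b - 3)).
At (3, 0): H = diag(12, -54).
The eigenvalues have opposite signs, so H is indefinite: a saddle point.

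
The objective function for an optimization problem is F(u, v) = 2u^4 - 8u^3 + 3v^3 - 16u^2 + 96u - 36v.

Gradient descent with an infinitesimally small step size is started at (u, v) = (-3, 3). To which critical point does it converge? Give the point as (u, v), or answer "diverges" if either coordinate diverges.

(-2, 2)

F is separable, so gradient descent decouples: u follows -∂F/∂u, v follows -∂F/∂v.
∂F/∂u = 8(u - 3)(u - 2)(u + 2); at u=-3 this is -240, so u increases.
∂F/∂v = 9(v - 2)(v + 2); at v=3 this is 45, so v decreases.
u converges to its nearest critical value -2 (a local min of the u-part); v converges to 2. The iterate converges to (-2, 2).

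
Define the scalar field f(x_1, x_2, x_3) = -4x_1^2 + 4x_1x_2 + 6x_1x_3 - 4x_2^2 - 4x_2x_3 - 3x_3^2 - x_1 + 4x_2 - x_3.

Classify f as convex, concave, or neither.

f is quadratic, so its Hessian is the constant matrix H = [[-8, 4, 6], [4, -8, -4], [6, -4, -6]].
Leading principal minors: -8, 48, -64.
Signs alternate −, +, − ⇒ H ≺ 0 ⇒ concave.

concave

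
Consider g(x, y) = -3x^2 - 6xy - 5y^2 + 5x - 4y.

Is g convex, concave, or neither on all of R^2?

g is quadratic, so its Hessian is the constant matrix H = [[-6, -6], [-6, -10]].
det(H) = 24, tr(H) = -16.
det(H) > 0 and tr(H) < 0, so H is negative definite everywhere: concave.

concave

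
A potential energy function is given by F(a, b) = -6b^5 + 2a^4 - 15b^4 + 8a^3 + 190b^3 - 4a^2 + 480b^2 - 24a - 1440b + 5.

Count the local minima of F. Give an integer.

F separates as a function of a plus a function of b, so ∇F=0 decouples.
∂F/∂a = 8(a - 1)(a + 1)(a + 3) = 0 at a ∈ {-3, -1, 1}; ∂F/∂b = -30(b - 4)(b - 1)(b + 3)(b + 4) = 0 at b ∈ {-4, -3, 1, 4}.
The Hessian is diagonal: diag(F_aa, F_bb). Second derivatives: F_aa(-3)=64, F_aa(-1)=-32, F_aa(1)=64; F_bb(-4)=1200, F_bb(-3)=-840, F_bb(1)=1800, F_bb(4)=-5040.
Local minima occur where both diagonal entries positive: (-3, -4), (-3, 1), (1, -4), (1, 1). Count: 4.

4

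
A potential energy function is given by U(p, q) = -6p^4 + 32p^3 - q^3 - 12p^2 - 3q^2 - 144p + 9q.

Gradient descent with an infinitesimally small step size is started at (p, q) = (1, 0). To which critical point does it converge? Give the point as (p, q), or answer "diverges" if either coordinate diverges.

(2, -3)

U is separable, so gradient descent decouples: p follows -∂U/∂p, q follows -∂U/∂q.
∂U/∂p = -24(p - 3)(p - 2)(p + 1); at p=1 this is -96, so p increases.
∂U/∂q = -3(q - 1)(q + 3); at q=0 this is 9, so q decreases.
p converges to its nearest critical value 2 (a local min of the p-part); q converges to -3. The iterate converges to (2, -3).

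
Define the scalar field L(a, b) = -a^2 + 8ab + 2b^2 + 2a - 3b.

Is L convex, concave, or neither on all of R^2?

L is quadratic, so its Hessian is the constant matrix H = [[-2, 8], [8, 4]].
det(H) = -72, tr(H) = 2.
det(H) < 0, so H is indefinite: neither convex nor concave.

neither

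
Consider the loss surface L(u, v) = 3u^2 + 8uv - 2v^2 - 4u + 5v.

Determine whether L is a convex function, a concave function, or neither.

L is quadratic, so its Hessian is the constant matrix H = [[6, 8], [8, -4]].
det(H) = -88, tr(H) = 2.
det(H) < 0, so H is indefinite: neither convex nor concave.

neither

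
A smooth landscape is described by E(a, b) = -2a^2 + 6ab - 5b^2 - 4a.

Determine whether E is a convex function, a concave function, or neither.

concave

E is quadratic, so its Hessian is the constant matrix H = [[-4, 6], [6, -10]].
det(H) = 4, tr(H) = -14.
det(H) > 0 and tr(H) < 0, so H is negative definite everywhere: concave.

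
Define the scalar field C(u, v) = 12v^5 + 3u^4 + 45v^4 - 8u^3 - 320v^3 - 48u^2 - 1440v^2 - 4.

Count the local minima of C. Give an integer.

C separates as a function of u plus a function of v, so ∇C=0 decouples.
∂C/∂u = 12u(u - 4)(u + 2) = 0 at u ∈ {-2, 0, 4}; ∂C/∂v = 60v(v - 4)(v + 3)(v + 4) = 0 at v ∈ {-4, -3, 0, 4}.
The Hessian is diagonal: diag(C_uu, C_vv). Second derivatives: C_uu(-2)=144, C_uu(0)=-96, C_uu(4)=288; C_vv(-4)=-1920, C_vv(-3)=1260, C_vv(0)=-2880, C_vv(4)=13440.
Local minima occur where both diagonal entries positive: (-2, -3), (-2, 4), (4, -3), (4, 4). Count: 4.

4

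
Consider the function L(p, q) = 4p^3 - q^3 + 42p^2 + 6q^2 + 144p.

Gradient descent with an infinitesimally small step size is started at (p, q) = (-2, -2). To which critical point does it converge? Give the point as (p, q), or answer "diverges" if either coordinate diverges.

(-3, 0)

L is separable, so gradient descent decouples: p follows -∂L/∂p, q follows -∂L/∂q.
∂L/∂p = 12(p + 3)(p + 4); at p=-2 this is 24, so p decreases.
∂L/∂q = -3q(q - 4); at q=-2 this is -36, so q increases.
p converges to its nearest critical value -3 (a local min of the p-part); q converges to 0. The iterate converges to (-3, 0).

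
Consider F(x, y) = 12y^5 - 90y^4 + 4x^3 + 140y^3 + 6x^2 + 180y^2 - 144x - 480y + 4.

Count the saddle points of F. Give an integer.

4

F separates as a function of x plus a function of y, so ∇F=0 decouples.
∂F/∂x = 12(x - 3)(x + 4) = 0 at x ∈ {-4, 3}; ∂F/∂y = 60(y - 4)(y - 2)(y - 1)(y + 1) = 0 at y ∈ {-1, 1, 2, 4}.
The Hessian is diagonal: diag(F_xx, F_yy). Second derivatives: F_xx(-4)=-84, F_xx(3)=84; F_yy(-1)=-1800, F_yy(1)=360, F_yy(2)=-360, F_yy(4)=1800.
Saddle points occur where the two diagonal entries have opposite signs: (-4, 1), (-4, 4), (3, -1), (3, 2). Count: 4.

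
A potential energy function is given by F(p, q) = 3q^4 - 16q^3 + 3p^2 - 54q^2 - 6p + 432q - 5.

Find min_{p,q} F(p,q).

-1115

F(p,q) separates as A(p) + B(q) − 5, so its minimum is min A + min B − 5.
A'(p) = 6p - 6 vanishes at p ∈ {1}; B'(q) = 12(q - 4)(q - 3)(q + 3) vanishes at q ∈ {-3, 3, 4}.
Local minima of A (where A''>0): A(1)=-3. Local minima of B: B(-3)=-1107, B(4)=608.
So the global minimum of F is A(1) + B(-3) − 5 = -3 − 1107 − 5 = -1115, attained at (1, -3).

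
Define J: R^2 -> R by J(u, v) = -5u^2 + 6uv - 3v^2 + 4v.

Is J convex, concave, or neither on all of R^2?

concave

J is quadratic, so its Hessian is the constant matrix H = [[-10, 6], [6, -6]].
det(H) = 24, tr(H) = -16.
det(H) > 0 and tr(H) < 0, so H is negative definite everywhere: concave.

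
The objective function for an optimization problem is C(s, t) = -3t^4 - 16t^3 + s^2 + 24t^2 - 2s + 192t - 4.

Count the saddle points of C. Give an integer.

2

C separates as a function of s plus a function of t, so ∇C=0 decouples.
∂C/∂s = 2(s - 1) = 0 at s ∈ {1}; ∂C/∂t = -12(t - 2)(t + 2)(t + 4) = 0 at t ∈ {-4, -2, 2}.
The Hessian is diagonal: diag(C_ss, C_tt). Second derivatives: C_ss(1)=2; C_tt(-4)=-144, C_tt(-2)=96, C_tt(2)=-288.
Saddle points occur where the two diagonal entries have opposite signs: (1, -4), (1, 2). Count: 2.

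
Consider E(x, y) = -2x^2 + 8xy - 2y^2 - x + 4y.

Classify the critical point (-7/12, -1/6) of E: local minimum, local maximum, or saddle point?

The Hessian of E is constant: H = [[-4, 8], [8, -4]].
det(H) = (-4)·(-4) − 8² = -48.
Since det(H) < 0, H is indefinite and the critical point is a saddle point.

saddle point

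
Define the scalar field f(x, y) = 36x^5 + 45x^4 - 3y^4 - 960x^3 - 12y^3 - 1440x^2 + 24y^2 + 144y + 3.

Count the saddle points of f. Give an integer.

6

f separates as a function of x plus a function of y, so ∇f=0 decouples.
∂f/∂x = 180x(x - 4)(x + 1)(x + 4) = 0 at x ∈ {-4, -1, 0, 4}; ∂f/∂y = -12(y - 2)(y + 2)(y + 3) = 0 at y ∈ {-3, -2, 2}.
The Hessian is diagonal: diag(f_xx, f_yy). Second derivatives: f_xx(-4)=-17280, f_xx(-1)=2700, f_xx(0)=-2880, f_xx(4)=28800; f_yy(-3)=-60, f_yy(-2)=48, f_yy(2)=-240.
Saddle points occur where the two diagonal entries have opposite signs: (-4, -2), (-1, -3), (-1, 2), (0, -2), (4, -3), (4, 2). Count: 6.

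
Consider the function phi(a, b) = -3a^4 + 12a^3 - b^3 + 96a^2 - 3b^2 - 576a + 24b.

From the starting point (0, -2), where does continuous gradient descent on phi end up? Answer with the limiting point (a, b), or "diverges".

phi is separable, so gradient descent decouples: a follows -∂phi/∂a, b follows -∂phi/∂b.
∂phi/∂a = -12(a - 4)(a - 3)(a + 4); at a=0 this is -576, so a increases.
∂phi/∂b = -3(b - 2)(b + 4); at b=-2 this is 24, so b decreases.
a converges to its nearest critical value 3 (a local min of the a-part); b converges to -4. The iterate converges to (3, -4).

(3, -4)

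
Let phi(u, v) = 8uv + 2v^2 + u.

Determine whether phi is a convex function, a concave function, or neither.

neither

phi is quadratic, so its Hessian is the constant matrix H = [[0, 8], [8, 4]].
det(H) = -64, tr(H) = 4.
det(H) < 0, so H is indefinite: neither convex nor concave.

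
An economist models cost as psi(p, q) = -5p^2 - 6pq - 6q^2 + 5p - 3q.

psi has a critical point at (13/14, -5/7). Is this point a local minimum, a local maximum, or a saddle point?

local maximum

The Hessian of psi is constant: H = [[-10, -6], [-6, -12]].
det(H) = (-10)·(-12) − (-6)² = 84.
det(H) > 0 and tr(H) = -22 < 0, so H is negative definite and the point is a local maximum.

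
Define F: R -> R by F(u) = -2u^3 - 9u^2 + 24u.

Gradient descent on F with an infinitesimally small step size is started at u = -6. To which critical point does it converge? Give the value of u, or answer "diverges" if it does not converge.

F'(u) = -6(u - 1)(u + 4), so F'(-6) = -84.
Gradient descent moves in the -F' direction, i.e. u is increasing.
The nearest critical point in that direction is u = -4, where F'' = 30 > 0 (a local minimum). The iterate converges there.

-4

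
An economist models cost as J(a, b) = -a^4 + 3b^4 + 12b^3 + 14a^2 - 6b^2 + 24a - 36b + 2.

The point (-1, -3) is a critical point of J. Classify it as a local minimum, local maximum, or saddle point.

The mixed partial ∂²J/∂a∂b is 0, so the Hessian at any point is diag(J_aa, J_bb) = diag(4(-3a^2 + 7), 12(3b^2 + 6b - 1)).
At (-1, -3): H = diag(16, 96).
Both eigenvalues are positive, so H is positive definite: a local minimum.

local minimum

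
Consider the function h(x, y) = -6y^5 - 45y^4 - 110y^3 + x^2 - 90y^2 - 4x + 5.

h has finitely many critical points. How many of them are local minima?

2

h separates as a function of x plus a function of y, so ∇h=0 decouples.
∂h/∂x = 2(x - 2) = 0 at x ∈ {2}; ∂h/∂y = -30y(y + 1)(y + 2)(y + 3) = 0 at y ∈ {-3, -2, -1, 0}.
The Hessian is diagonal: diag(h_xx, h_yy). Second derivatives: h_xx(2)=2; h_yy(-3)=180, h_yy(-2)=-60, h_yy(-1)=60, h_yy(0)=-180.
Local minima occur where both diagonal entries positive: (2, -3), (2, -1). Count: 2.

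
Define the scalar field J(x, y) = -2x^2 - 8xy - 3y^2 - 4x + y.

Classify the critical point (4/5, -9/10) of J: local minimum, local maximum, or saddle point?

The Hessian of J is constant: H = [[-4, -8], [-8, -6]].
det(H) = (-4)·(-6) − (-8)² = -40.
Since det(H) < 0, H is indefinite and the critical point is a saddle point.

saddle point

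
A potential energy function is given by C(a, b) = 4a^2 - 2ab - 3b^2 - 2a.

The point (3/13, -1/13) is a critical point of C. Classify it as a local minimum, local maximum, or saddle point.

saddle point

The Hessian of C is constant: H = [[8, -2], [-2, -6]].
det(H) = 8·(-6) − (-2)² = -52.
Since det(H) < 0, H is indefinite and the critical point is a saddle point.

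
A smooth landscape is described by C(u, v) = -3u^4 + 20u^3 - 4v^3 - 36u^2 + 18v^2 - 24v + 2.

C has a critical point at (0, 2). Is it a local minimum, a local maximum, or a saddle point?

local maximum

The mixed partial ∂²C/∂u∂v is 0, so the Hessian at any point is diag(C_uu, C_vv) = diag(12(-3u^2 + 10u - 6), 12(-2v + 3)).
At (0, 2): H = diag(-72, -12).
Both eigenvalues are negative, so H is negative definite: a local maximum.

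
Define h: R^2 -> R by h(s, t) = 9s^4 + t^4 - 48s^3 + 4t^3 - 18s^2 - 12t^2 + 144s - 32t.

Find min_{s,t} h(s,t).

-544

h(s,t) separates as P(s) + Q(t), so its minimum is min P + min Q.
P'(s) = 36(s - 4)(s - 1)(s + 1) vanishes at s ∈ {-1, 1, 4}; Q'(t) = 4(t - 2)(t + 1)(t + 4) vanishes at t ∈ {-4, -1, 2}.
Local minima of P (where P''>0): P(-1)=-105, P(4)=-480. Local minima of Q: Q(-4)=-64, Q(2)=-64.
So the global minimum of h is P(4) + Q(-4) = -480 − 64 = -544, attained at (4, -4).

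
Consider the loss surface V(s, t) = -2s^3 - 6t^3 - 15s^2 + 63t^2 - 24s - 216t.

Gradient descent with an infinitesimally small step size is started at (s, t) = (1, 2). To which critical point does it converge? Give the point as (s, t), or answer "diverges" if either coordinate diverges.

diverges

V is separable, so gradient descent decouples: s follows -∂V/∂s, t follows -∂V/∂t.
∂V/∂s = -6(s + 1)(s + 4); at s=1 this is -60, so s increases.
∂V/∂t = -18(t - 4)(t - 3); at t=2 this is -36, so t increases.
The s-coordinate has no critical point in that direction and runs off to infinity.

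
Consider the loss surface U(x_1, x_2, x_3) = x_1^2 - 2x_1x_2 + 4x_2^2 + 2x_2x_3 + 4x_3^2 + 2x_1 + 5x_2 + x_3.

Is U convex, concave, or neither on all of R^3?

convex

U is quadratic, so its Hessian is the constant matrix H = [[2, -2, 0], [-2, 8, 2], [0, 2, 8]].
Leading principal minors: 2, 12, 88.
All positive ⇒ H ≻ 0 ⇒ convex.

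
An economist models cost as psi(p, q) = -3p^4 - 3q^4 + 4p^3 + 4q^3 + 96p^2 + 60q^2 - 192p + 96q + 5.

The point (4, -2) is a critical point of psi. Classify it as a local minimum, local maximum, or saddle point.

The mixed partial ∂²psi/∂p∂q is 0, so the Hessian at any point is diag(psi_pp, psi_qq) = diag(12(-3p^2 + 2p + 16), 12(-3q^2 + 2q + 10)).
At (4, -2): H = diag(-288, -72).
Both eigenvalues are negative, so H is negative definite: a local maximum.

local maximum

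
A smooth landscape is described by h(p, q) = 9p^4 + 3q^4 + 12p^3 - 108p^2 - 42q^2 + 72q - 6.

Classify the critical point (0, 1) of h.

local maximum

The mixed partial ∂²h/∂p∂q is 0, so the Hessian at any point is diag(h_pp, h_qq) = diag(36(3p^2 + 2p - 6), 12(3q^2 - 7)).
At (0, 1): H = diag(-216, -48).
Both eigenvalues are negative, so H is negative definite: a local maximum.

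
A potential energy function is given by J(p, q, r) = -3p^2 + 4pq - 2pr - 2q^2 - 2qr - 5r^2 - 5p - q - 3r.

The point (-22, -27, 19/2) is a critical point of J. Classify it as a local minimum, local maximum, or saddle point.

The Hessian is constant: H = [[-6, 4, -2], [4, -4, -2], [-2, -2, -10]].
Leading principal minors: Δ₁ = -6, Δ₂ = 8, Δ₃ = -8.
The minors alternate sign starting negative (−, +, −), so H is negative definite: a local maximum.

local maximum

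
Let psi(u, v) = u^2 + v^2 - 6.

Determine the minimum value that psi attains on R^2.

psi(u,v) separates as P(u) + Q(v) − 6, so its minimum is min P + min Q − 6.
P'(u) = 2u vanishes at u ∈ {0}; Q'(v) = 2v vanishes at v ∈ {0}.
Local minima of P (where P''>0): P(0)=0. Local minima of Q: Q(0)=0.
So the global minimum of psi is P(0) + Q(0) − 6 = 0 + 0 − 6 = -6, attained at (0, 0).

-6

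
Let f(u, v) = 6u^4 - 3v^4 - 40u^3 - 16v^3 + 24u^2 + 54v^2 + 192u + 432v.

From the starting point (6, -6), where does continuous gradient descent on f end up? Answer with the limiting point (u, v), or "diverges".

f is separable, so gradient descent decouples: u follows -∂f/∂u, v follows -∂f/∂v.
∂f/∂u = 24(u - 4)(u - 2)(u + 1); at u=6 this is 1344, so u decreases.
∂f/∂v = -12(v - 3)(v + 3)(v + 4); at v=-6 this is 648, so v decreases.
The v-coordinate has no critical point in that direction and runs off to infinity.

diverges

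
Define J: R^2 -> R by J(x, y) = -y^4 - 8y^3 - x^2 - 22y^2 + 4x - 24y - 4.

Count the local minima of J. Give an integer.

J separates as a function of x plus a function of y, so ∇J=0 decouples.
∂J/∂x = -2(x - 2) = 0 at x ∈ {2}; ∂J/∂y = -4(y + 1)(y + 2)(y + 3) = 0 at y ∈ {-3, -2, -1}.
The Hessian is diagonal: diag(J_xx, J_yy). Second derivatives: J_xx(2)=-2; J_yy(-3)=-8, J_yy(-2)=4, J_yy(-1)=-8.
Local minima occur where both diagonal entries positive: none. Count: 0.

0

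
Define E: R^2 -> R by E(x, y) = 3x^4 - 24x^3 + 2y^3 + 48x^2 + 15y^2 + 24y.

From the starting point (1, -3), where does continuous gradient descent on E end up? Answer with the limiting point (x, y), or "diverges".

(0, -1)

E is separable, so gradient descent decouples: x follows -∂E/∂x, y follows -∂E/∂y.
∂E/∂x = 12x(x - 4)(x - 2); at x=1 this is 36, so x decreases.
∂E/∂y = 6(y + 1)(y + 4); at y=-3 this is -12, so y increases.
x converges to its nearest critical value 0 (a local min of the x-part); y converges to -1. The iterate converges to (0, -1).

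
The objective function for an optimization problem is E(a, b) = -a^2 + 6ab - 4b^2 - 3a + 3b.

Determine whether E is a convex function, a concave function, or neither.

neither

E is quadratic, so its Hessian is the constant matrix H = [[-2, 6], [6, -8]].
det(H) = -20, tr(H) = -10.
det(H) < 0, so H is indefinite: neither convex nor concave.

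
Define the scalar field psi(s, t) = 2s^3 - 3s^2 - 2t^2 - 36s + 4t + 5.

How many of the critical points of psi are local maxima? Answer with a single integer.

1

psi separates as a function of s plus a function of t, so ∇psi=0 decouples.
∂psi/∂s = 6(s - 3)(s + 2) = 0 at s ∈ {-2, 3}; ∂psi/∂t = -4(t - 1) = 0 at t ∈ {1}.
The Hessian is diagonal: diag(psi_ss, psi_tt). Second derivatives: psi_ss(-2)=-30, psi_ss(3)=30; psi_tt(1)=-4.
Local maxima occur where both diagonal entries negative: (-2, 1). Count: 1.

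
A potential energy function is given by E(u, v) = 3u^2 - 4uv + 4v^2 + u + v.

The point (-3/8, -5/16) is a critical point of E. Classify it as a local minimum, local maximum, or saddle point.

local minimum

The Hessian of E is constant: H = [[6, -4], [-4, 8]].
det(H) = 6·8 − (-4)² = 32.
det(H) > 0 and tr(H) = 14 > 0, so H is positive definite and the point is a local minimum.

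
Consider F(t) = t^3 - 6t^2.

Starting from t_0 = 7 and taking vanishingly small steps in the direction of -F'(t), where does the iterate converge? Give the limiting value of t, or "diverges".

4

F'(t) = 3t(t - 4), so F'(7) = 63.
Gradient descent moves in the -F' direction, i.e. t is decreasing.
The nearest critical point in that direction is t = 4, where F'' = 12 > 0 (a local minimum). The iterate converges there.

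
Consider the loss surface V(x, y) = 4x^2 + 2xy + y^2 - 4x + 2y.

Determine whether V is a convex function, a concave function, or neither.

V is quadratic, so its Hessian is the constant matrix H = [[8, 2], [2, 2]].
det(H) = 12, tr(H) = 10.
det(H) > 0 and tr(H) > 0, so H is positive definite everywhere: convex.

convex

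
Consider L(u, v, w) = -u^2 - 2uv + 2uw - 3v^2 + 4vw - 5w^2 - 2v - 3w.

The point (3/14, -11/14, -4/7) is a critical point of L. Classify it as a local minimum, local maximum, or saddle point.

local maximum

The Hessian is constant: H = [[-2, -2, 2], [-2, -6, 4], [2, 4, -10]].
Leading principal minors: Δ₁ = -2, Δ₂ = 8, Δ₃ = -56.
The minors alternate sign starting negative (−, +, −), so H is negative definite: a local maximum.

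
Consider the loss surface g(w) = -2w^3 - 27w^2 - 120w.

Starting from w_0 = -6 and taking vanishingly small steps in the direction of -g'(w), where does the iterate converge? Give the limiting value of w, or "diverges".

g'(w) = -6(w + 4)(w + 5), so g'(-6) = -12.
Gradient descent moves in the -g' direction, i.e. w is increasing.
The nearest critical point in that direction is w = -5, where g'' = 6 > 0 (a local minimum). The iterate converges there.

-5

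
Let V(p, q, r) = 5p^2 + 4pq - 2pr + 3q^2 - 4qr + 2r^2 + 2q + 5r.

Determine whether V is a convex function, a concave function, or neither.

convex

V is quadratic, so its Hessian is the constant matrix H = [[10, 4, -2], [4, 6, -4], [-2, -4, 4]].
Leading principal minors: 10, 44, 56.
All positive ⇒ H ≻ 0 ⇒ convex.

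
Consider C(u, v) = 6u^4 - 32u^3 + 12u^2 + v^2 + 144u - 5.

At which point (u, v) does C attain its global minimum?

(-1, 0)

C(u,v) separates as P(u) + Q(v) − 5, so its minimum is min P + min Q − 5.
P'(u) = 24(u - 3)(u - 2)(u + 1) vanishes at u ∈ {-1, 2, 3}; Q'(v) = 2v vanishes at v ∈ {0}.
Local minima of P (where P''>0): P(-1)=-94, P(3)=162. Local minima of Q: Q(0)=0.
So the global minimum of C is P(-1) + Q(0) − 5 = -94 + 0 − 5 = -99, attained at (-1, 0).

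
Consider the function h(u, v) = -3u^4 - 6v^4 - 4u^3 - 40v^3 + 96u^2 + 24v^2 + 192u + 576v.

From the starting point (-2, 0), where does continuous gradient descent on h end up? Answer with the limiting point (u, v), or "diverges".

(-1, -3)

h is separable, so gradient descent decouples: u follows -∂h/∂u, v follows -∂h/∂v.
∂h/∂u = -12(u - 4)(u + 1)(u + 4); at u=-2 this is -144, so u increases.
∂h/∂v = -24(v - 2)(v + 3)(v + 4); at v=0 this is 576, so v decreases.
u converges to its nearest critical value -1 (a local min of the u-part); v converges to -3. The iterate converges to (-1, -3).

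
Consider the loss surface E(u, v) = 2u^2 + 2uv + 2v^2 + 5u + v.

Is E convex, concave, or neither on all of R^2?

convex

E is quadratic, so its Hessian is the constant matrix H = [[4, 2], [2, 4]].
det(H) = 12, tr(H) = 8.
det(H) > 0 and tr(H) > 0, so H is positive definite everywhere: convex.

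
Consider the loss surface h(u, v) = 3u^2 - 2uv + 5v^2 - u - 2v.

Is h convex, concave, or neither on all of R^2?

h is quadratic, so its Hessian is the constant matrix H = [[6, -2], [-2, 10]].
det(H) = 56, tr(H) = 16.
det(H) > 0 and tr(H) > 0, so H is positive definite everywhere: convex.

convex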